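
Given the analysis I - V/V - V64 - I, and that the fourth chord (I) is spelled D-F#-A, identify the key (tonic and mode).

I is given as D-F#-A — a major triad with root D.
If D is scale degree 1 and the mode makes that degree carry a major triad, the tonic is D and the mode is major.

D major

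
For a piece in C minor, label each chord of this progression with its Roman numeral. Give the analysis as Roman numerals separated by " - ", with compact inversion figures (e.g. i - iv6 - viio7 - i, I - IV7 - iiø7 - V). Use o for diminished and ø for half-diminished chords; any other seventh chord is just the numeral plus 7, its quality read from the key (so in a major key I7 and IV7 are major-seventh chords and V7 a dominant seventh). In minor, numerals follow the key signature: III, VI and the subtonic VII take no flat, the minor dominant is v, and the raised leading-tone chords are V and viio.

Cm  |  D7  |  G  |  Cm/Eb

i - V7/V - V - i6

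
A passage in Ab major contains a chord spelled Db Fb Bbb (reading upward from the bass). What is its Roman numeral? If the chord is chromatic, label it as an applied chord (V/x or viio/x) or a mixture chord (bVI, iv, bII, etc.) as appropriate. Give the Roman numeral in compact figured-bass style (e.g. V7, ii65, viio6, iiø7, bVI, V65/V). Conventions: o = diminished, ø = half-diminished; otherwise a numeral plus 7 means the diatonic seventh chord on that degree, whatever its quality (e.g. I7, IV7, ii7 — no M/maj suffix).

bII6

The pitches Bbb-Db-Fb form a major triad rooted on Bbb.
Bbb is the lowered second degree of Ab major (diatonic 2 would be Bb). This is the Neapolitan sixth — a major triad on the lowered second degree, here in its customary first inversion.
With Db in the bass the chord is in first inversion, so the figured bass is 6.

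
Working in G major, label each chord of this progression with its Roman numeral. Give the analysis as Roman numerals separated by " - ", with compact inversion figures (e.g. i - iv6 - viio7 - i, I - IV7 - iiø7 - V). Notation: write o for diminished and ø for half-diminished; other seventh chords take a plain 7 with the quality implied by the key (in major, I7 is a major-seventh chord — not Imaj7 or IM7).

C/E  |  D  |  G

C/E: major triad on C = scale degree 4 → IV6.
D: major triad on D = scale degree 5 → V.
G has root G, degree 1 in G major, so I.

IV6 - V - I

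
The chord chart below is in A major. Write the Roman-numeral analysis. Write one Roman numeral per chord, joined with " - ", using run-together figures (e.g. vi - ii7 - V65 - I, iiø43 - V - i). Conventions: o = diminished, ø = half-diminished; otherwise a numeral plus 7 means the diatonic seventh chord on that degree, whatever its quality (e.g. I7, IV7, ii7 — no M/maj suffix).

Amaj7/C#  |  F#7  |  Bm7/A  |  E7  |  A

I65 - V7/ii - ii42 - V7 - I

Amaj7/C# has root A, degree 1 in A major, so I65.
F#7 is the secondary dominant of ii (dominant seventh chord on F#): V7/ii.
Bm7/A has root B, degree 2 in A major, so ii42.
E7: dominant seventh chord on E = scale degree 5 → V7.
A has root A, degree 1 in A major, so I.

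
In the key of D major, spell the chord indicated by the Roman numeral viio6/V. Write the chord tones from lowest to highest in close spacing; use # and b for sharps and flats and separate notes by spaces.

B D G#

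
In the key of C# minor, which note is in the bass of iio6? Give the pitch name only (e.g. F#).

F#

iio in C# minor has root D#; the chord is D#-F#-A.
The figure 6 means first inversion — the third is in the bass.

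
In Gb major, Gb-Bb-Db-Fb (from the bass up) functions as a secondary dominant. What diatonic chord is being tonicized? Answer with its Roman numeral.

IV

The chord is a dominant seventh chord on Gb.
A dominant resolves down a perfect fifth: Gb → Cb. In Gb major, Cb is scale degree 4, i.e. IV.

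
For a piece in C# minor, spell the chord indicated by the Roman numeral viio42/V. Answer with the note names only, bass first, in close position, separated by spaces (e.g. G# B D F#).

E F## A# C#

The slash marks an applied leading-tone chord: viio of V. In C# minor, V is G#, so the leading tone to it is F##, a half step below.
Building a fully diminished seventh chord on F## gives F##-A#-C#-E.
With the 42 figure the chord is in third inversion; from the bass E upward in close position it reads E-F##-A#-C#.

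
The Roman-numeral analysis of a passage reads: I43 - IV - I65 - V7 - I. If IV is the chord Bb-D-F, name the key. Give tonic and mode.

IV is given as Bb-D-F — a major triad with root Bb.
If Bb is scale degree 4 and the mode makes that degree carry a major triad, the tonic is F and the mode is major.

F major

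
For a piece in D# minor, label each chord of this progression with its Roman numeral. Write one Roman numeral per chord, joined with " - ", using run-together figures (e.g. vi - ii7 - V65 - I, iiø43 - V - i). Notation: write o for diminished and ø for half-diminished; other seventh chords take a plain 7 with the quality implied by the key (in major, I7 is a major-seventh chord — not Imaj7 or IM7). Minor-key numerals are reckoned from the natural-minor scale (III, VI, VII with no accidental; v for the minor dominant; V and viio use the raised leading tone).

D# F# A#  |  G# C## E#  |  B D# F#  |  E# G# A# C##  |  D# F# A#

D#-F#-A# has root D#, degree 1 in D# minor, so i.
G#-C##-E#: root C## is the leading tone; diminished triad there is viio64.
B-D#-F#: major triad on B = scale degree 6 → VI.
E#-G#-A#-C##: dominant seventh chord on A# = scale degree 5 → V43.
D#-F#-A# has root D#, degree 1 in D# minor, so i.

i - viio64 - VI - V43 - i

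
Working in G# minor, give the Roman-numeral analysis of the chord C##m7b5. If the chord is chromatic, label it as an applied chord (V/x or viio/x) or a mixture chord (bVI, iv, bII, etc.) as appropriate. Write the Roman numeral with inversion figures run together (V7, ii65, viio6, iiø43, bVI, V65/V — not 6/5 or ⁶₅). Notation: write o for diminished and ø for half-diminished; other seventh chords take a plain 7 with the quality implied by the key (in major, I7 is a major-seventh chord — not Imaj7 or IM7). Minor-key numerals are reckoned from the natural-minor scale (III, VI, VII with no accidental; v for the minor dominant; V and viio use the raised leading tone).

Stacked in thirds the chord is C##-E#-G#-B#: a half-diminished seventh chord on C##.
C## sits a half step below D# (V in G# minor); a diminished chord there is the applied leading-tone chord of V.

viiø7/V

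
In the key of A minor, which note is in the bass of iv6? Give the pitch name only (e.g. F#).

F

iv in A minor has root D; the chord is D-F-A.
The figure 6 means first inversion — the third is in the bass.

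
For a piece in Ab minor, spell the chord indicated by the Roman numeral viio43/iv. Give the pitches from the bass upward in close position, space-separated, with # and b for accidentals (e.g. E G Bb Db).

The slash marks an applied leading-tone chord: viio of iv. In Ab minor, iv is Db, so the leading tone to it is C, a half step below.
Building a fully diminished seventh chord on C gives C-Eb-Gb-Bbb.
The figured bass 43 indicates second inversion, placing the fifth (Gb) in the bass: Gb-Bbb-C-Eb.

Gb Bbb C Eb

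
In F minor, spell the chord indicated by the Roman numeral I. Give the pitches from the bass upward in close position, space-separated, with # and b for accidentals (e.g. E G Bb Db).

I is the major tonic (Picardy third), borrowed from the parallel major. In F minor that root is F.
So the chord is F-A-C, a major triad.

F A C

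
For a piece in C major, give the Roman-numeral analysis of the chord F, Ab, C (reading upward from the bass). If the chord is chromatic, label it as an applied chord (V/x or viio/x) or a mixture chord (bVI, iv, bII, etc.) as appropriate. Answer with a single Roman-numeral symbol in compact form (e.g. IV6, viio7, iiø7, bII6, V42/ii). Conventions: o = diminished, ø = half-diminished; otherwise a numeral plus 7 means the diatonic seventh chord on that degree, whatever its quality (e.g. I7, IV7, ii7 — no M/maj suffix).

The pitches F-Ab-C form a minor triad rooted on F.
F is the fourth degree of C major. This is the minor subdominant, borrowed from the parallel minor.

iv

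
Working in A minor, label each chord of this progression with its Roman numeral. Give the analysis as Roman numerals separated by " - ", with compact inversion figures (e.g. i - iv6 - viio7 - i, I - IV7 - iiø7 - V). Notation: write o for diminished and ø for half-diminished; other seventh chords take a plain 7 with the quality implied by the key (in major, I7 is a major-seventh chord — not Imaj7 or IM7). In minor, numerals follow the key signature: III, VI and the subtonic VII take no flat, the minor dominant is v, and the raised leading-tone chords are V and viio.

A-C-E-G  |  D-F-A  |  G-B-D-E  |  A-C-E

i7 - iv - v65 - i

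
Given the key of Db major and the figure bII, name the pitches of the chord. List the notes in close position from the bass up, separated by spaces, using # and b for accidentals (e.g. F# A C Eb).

Ebb Gb Bbb

bII is the Neapolitan chord — a major triad on the lowered second degree. In Db major that root is Ebb.
So the chord is Ebb-Gb-Bbb, a major triad.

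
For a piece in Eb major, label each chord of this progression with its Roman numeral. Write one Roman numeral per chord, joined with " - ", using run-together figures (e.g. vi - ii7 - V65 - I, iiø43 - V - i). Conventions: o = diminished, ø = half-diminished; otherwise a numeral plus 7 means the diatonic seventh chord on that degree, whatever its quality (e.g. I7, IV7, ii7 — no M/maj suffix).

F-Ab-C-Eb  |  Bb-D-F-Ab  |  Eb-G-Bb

F-Ab-C-Eb: minor seventh chord on F = scale degree 2 → ii7.
Bb-D-F-Ab: dominant seventh chord on Bb = scale degree 5 → V7.
Eb-G-Bb: root Eb is the tonic; major triad there is I.

ii7 - V7 - I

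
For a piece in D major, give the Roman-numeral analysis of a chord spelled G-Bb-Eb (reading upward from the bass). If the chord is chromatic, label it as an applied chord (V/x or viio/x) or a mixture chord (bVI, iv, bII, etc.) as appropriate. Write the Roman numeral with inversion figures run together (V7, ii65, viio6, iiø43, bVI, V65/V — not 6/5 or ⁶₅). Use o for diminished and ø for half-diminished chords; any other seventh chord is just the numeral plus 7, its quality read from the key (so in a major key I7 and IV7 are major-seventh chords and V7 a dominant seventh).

The pitches Eb-G-Bb form a major triad rooted on Eb.
Eb is the lowered second degree of D major (diatonic 2 would be E). This is the Neapolitan sixth — a major triad on the lowered second degree, here in its customary first inversion.
With G in the bass the chord is in first inversion, so the figured bass is 6.

bII6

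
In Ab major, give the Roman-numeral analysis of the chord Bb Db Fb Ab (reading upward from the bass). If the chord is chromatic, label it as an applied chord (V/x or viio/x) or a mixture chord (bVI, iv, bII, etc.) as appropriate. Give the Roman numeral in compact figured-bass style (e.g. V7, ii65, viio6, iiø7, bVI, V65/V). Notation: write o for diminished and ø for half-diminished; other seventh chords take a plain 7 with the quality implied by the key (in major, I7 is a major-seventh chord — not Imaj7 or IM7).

The pitches Bb-Db-Fb-Ab form a half-diminished seventh chord rooted on Bb.
Bb is the second degree of Ab major. This is the half-diminished supertonic seventh, borrowed from the parallel minor.

iiø7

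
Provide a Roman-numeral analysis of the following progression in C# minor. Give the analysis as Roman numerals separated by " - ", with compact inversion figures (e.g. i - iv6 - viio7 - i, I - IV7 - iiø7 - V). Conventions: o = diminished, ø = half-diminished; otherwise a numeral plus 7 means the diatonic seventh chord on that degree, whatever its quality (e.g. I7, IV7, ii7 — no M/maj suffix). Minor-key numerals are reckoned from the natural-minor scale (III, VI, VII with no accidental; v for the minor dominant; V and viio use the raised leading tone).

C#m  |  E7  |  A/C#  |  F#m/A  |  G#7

C#m: root C# is the tonic; minor triad there is i.
E7: a dominant seventh chord on E, the applied dominant of VI → V7/VI.
A/C# has root A, degree 6 in C# minor, so VI6.
F#m/A has root F#, degree 4 in C# minor, so iv6.
G#7: root G# is the dominant; dominant seventh chord there is V7.

i - V7/VI - VI6 - iv6 - V7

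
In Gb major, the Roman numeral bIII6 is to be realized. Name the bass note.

bIII in Gb major has root Bbb; the chord is Bbb-Db-Fb.
The figure 6 means first inversion — the third is in the bass.

Db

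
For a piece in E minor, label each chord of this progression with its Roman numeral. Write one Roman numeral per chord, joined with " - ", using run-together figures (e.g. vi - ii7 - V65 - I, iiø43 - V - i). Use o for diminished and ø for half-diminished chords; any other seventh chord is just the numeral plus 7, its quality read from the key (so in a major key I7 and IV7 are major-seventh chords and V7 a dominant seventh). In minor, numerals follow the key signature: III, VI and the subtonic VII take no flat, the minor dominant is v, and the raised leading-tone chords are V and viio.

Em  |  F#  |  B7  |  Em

Em: minor triad on E = scale degree 1 → i.
F#: a major triad on F#, the applied dominant of V → V/V.
B7: root B is the dominant; dominant seventh chord there is V7.
Em has root E, degree 1 in E minor, so i.

i - V/V - V7 - i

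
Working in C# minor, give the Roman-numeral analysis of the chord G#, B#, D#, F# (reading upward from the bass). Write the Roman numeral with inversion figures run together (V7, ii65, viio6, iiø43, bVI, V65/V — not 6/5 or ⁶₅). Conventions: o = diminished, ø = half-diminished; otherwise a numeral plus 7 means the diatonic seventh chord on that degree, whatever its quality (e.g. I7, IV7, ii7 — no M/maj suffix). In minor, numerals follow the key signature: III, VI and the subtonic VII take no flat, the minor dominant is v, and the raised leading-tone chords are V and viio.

V7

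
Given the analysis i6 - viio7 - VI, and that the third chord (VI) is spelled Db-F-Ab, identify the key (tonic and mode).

F minor

The chord Db is a major triad rooted on Db; its label is VI.
If Db is scale degree 6 and the mode makes that degree carry a major triad, the tonic is F and the mode is minor.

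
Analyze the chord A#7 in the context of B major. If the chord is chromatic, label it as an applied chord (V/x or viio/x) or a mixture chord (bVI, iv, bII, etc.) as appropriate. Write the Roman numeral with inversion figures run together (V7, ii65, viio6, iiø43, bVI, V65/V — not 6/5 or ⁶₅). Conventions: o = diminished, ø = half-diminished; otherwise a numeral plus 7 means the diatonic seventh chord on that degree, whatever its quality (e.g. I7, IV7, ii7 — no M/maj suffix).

V7/iii

The pitches A#-C##-E#-G# form a dominant seventh chord rooted on A#.
A# is not a diatonic chord root with this quality in B major, but it lies a perfect fifth above D# (iii), so the chord functions as an applied dominant of iii.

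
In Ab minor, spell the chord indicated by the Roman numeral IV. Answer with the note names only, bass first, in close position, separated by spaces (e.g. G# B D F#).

Db F Ab

IV is the major subdominant, borrowed from the parallel major. In Ab minor that root is Db.
So the chord is Db-F-Ab.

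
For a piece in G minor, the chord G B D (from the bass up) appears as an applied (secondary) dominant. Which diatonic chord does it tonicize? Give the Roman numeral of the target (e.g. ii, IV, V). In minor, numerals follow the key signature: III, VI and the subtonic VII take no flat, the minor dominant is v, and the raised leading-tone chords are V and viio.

iv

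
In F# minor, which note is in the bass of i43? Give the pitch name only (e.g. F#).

C#

i in F# minor has root F#; the chord is F#-A-C#-E.
The figure 43 means second inversion — the fifth is in the bass.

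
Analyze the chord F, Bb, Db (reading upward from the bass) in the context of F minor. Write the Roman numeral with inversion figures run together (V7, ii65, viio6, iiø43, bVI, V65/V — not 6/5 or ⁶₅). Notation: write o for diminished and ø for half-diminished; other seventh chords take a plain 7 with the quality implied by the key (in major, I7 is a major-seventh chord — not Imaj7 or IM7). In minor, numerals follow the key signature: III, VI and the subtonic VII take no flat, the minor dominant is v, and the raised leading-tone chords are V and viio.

The pitches Bb-Db-F form a minor triad rooted on Bb.
In F minor, Bb is the subdominant; the diatonic minor triad there is iv.
With F in the bass the chord is in second inversion, so the figured bass is 64.

iv64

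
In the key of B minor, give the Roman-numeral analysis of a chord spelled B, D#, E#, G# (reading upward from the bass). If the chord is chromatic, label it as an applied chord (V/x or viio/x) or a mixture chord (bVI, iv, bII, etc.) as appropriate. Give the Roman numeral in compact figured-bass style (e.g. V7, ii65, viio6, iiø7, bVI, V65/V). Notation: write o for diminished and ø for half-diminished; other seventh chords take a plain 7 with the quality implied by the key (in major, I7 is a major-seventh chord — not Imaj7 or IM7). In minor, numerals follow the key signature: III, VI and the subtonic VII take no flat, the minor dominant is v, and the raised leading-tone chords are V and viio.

The pitches E#-G#-B-D# form a half-diminished seventh chord rooted on E#.
E# sits a half step below F# (V in B minor); a diminished chord there is the applied leading-tone chord of V.
With B in the bass the chord is in second inversion, so the figured bass is 43.

viiø43/V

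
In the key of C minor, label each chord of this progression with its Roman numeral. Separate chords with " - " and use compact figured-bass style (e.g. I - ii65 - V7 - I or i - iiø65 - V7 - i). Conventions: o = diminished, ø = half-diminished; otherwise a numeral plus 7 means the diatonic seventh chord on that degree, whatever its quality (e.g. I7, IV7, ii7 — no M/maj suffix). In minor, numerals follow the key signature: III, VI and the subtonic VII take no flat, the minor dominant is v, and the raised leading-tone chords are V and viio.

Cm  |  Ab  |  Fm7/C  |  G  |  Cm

Cm: minor triad on C = scale degree 1 → i.
Ab: major triad on Ab = scale degree 6 → VI.
Fm7/C has root F, degree 4 in C minor, so iv43.
G has root G, degree 5 in C minor, so V.
Cm: root C is the tonic; minor triad there is i.

i - VI - iv43 - V - i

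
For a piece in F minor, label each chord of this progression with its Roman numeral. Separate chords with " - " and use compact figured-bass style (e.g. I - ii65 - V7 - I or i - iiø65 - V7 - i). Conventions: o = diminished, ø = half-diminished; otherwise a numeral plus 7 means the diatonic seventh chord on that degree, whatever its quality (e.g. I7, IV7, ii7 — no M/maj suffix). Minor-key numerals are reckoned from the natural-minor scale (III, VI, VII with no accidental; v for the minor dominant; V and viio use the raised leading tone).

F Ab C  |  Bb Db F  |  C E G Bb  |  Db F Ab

F-Ab-C: minor triad on F = scale degree 1 → i.
Bb-Db-F: minor triad on Bb = scale degree 4 → iv.
C-E-G-Bb: dominant seventh chord on C = scale degree 5 → V7.
Db-F-Ab: major triad on Db = scale degree 6 → VI.

i - iv - V7 - VI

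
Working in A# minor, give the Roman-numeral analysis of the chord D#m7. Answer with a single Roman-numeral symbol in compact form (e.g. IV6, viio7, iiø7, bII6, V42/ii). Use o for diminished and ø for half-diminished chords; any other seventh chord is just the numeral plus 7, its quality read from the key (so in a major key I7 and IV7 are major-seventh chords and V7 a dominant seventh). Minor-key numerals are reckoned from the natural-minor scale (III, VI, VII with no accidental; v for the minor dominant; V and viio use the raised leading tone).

iv7

The pitches D#-F#-A#-C# form a minor seventh chord rooted on D#.
D# is scale degree 4 in A# minor, and a minor seventh chord on that degree is written iv7.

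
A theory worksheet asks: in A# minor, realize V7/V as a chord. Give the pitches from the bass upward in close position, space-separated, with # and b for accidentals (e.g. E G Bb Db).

B# D## F## A#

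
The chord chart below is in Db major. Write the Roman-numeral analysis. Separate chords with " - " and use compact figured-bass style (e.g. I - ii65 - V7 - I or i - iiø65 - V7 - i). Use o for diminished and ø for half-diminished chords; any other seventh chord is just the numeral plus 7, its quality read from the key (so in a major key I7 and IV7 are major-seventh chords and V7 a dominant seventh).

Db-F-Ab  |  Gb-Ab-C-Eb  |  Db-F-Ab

I - V42 - I

Db-F-Ab: root Db is the tonic; major triad there is I.
Gb-Ab-C-Eb: dominant seventh chord on Ab = scale degree 5 → V42.
Db-F-Ab: major triad on Db = scale degree 1 → I.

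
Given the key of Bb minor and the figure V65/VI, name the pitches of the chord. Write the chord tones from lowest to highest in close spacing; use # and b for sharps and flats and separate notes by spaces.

F Ab Cb Db

V65/VI is a secondary dominant — the dominant seventh of VI. VI in Bb minor is Gb, so the applied chord's root is Db, a perfect fifth above.
Building a dominant seventh chord on Db gives Db-F-Ab-Cb.
With the 65 figure the chord is in first inversion; from the bass F upward in close position it reads F-Ab-Cb-Db.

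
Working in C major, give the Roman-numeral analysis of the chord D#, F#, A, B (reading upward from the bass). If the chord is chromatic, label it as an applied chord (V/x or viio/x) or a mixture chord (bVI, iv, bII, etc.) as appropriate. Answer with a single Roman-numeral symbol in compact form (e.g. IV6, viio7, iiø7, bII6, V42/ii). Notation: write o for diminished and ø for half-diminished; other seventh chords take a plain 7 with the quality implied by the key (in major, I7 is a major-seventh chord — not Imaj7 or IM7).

V65/iii

Stacked in thirds the chord is B-D#-F#-A: a dominant seventh chord on B.
B is not a diatonic chord root with this quality in C major, but it lies a perfect fifth above E (iii), so the chord functions as an applied dominant of iii.
With D# in the bass the chord is in first inversion, so the figured bass is 65.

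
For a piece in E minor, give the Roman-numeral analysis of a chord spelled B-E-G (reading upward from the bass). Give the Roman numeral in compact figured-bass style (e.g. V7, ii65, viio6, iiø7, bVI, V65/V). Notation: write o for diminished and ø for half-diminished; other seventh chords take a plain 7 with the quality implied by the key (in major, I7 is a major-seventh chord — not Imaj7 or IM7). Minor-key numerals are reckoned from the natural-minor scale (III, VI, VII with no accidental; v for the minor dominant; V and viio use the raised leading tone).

i64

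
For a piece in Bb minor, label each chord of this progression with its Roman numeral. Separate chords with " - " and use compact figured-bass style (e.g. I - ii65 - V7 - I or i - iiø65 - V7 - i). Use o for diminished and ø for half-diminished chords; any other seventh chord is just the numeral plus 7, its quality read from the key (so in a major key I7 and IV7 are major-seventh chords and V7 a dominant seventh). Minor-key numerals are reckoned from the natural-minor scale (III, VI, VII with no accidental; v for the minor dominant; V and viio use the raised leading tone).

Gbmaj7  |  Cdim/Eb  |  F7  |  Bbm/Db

VI7 - iio6 - V7 - i6

Gbmaj7: root Gb is the submediant; major seventh chord there is VI7.
Cdim/Eb has root C, degree 2 in Bb minor, so iio6.
F7: root F is the dominant; dominant seventh chord there is V7.
Bbm/Db has root Bb, degree 1 in Bb minor, so i6.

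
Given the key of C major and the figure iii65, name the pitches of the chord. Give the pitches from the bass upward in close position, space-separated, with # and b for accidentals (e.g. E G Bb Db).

G B D E

The numeral's case and figure indicate a minor seventh chord. In C major its root, scale degree 3, is E.
That chord is spelled E-G-B-D.
With the 65 figure the chord is in first inversion; from the bass G upward in close position it reads G-B-D-E.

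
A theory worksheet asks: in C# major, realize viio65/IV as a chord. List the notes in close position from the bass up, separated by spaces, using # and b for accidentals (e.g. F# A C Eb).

G# B D E#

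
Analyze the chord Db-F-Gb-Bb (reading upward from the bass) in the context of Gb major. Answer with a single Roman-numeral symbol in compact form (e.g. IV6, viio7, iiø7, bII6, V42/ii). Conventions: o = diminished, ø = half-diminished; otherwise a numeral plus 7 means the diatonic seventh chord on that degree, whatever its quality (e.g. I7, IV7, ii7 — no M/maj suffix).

I43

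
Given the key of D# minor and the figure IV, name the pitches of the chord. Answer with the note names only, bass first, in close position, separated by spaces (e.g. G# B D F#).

G# B# D#

IV is the major subdominant, borrowed from the parallel major. In D# minor that root is G#.
So the chord is G#-B#-D#.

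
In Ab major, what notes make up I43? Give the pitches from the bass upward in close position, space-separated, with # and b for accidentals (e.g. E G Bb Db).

In Ab major, the first degree is Ab, and the diatonic chord built there is a major seventh chord.
Stacking thirds from Ab gives Ab-C-Eb-G.
With the 43 figure the chord is in second inversion; from the bass Eb upward in close position it reads Eb-G-Ab-C.

Eb G Ab C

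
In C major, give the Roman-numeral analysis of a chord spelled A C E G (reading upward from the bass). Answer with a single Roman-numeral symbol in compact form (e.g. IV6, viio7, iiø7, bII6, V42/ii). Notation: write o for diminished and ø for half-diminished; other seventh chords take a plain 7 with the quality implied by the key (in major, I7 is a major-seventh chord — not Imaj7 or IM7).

vi7

The pitches A-C-E-G form a minor seventh chord rooted on A.
In C major, A is the submediant; the diatonic minor seventh chord there is vi7.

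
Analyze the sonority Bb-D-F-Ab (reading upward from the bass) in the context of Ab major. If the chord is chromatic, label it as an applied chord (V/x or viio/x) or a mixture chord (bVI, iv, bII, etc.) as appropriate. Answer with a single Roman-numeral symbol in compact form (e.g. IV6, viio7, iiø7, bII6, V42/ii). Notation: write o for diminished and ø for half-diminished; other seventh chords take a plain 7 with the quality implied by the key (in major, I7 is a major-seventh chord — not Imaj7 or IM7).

V7/V

Stacked in thirds the chord is Bb-D-F-Ab: a dominant seventh chord on Bb.
Bb is not a diatonic chord root with this quality in Ab major, but it lies a perfect fifth above Eb (V), so the chord functions as an applied dominant of V.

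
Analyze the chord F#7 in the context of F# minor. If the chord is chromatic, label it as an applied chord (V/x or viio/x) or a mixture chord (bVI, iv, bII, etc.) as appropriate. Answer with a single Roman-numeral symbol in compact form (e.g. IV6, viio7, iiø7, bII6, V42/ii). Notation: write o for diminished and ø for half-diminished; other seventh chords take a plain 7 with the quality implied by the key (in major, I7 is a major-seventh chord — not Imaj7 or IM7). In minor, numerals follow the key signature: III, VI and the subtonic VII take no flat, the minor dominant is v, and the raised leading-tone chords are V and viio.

The pitches F#-A#-C#-E form a dominant seventh chord rooted on F#.
F# is not a diatonic chord root with this quality in F# minor, but it lies a perfect fifth above B (iv), so the chord functions as an applied dominant of iv.

V7/iv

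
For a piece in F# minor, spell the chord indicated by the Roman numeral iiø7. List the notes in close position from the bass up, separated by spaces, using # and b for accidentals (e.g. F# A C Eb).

In F# minor, the supertonic is G#, and the diatonic chord built there is a half-diminished seventh chord.
That chord is spelled G#-B-D-F#.

G# B D F#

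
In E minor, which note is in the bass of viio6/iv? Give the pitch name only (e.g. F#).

The applied chord viio6/iv is rooted on G#: G#-B-D.
The figure 6 means first inversion — the third is in the bass.

B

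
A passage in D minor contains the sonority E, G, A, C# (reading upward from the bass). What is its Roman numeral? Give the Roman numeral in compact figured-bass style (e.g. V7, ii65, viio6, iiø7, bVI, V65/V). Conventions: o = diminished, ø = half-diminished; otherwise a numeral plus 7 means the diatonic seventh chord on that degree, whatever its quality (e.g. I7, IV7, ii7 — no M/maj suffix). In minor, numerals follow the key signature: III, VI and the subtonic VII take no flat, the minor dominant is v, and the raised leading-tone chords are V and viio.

V43

The pitches A-C#-E-G form a dominant seventh chord rooted on A.
In D minor, A is the dominant; the diatonic dominant seventh chord there is V7.
With E in the bass the chord is in second inversion, so the figured bass is 43.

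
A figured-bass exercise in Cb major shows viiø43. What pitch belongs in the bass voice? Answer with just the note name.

viiø in Cb major has root Bb; the chord is Bb-Db-Fb-Ab.
The figure 43 means second inversion — the fifth is in the bass.

Fb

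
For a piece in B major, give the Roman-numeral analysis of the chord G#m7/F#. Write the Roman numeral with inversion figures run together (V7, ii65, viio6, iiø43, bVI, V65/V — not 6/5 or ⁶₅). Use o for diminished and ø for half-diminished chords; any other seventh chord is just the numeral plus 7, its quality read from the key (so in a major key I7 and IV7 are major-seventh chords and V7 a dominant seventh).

Stacked in thirds the chord is G#-B-D#-F#: a minor seventh chord on G#.
In B major, G# is the submediant; the diatonic minor seventh chord there is vi7.
With F# in the bass the chord is in third inversion, so the figured bass is 42.

vi42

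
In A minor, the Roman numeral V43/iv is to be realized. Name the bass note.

E

The applied chord V43/iv is rooted on A: A-C#-E-G.
The figure 43 means second inversion — the fifth is in the bass.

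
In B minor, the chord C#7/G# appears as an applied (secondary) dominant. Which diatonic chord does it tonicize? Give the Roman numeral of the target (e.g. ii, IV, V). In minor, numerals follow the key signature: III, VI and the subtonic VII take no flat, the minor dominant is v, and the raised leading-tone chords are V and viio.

The chord is a dominant seventh chord on C#.
A dominant resolves down a perfect fifth: C# → F#. In B minor, F# is scale degree 5, i.e. V.

V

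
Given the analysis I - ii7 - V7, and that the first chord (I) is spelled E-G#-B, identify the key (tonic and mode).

E major

The anchor chord is a major triad on E, labeled I.
If E is scale degree 1 and the mode makes that degree carry a major triad, the tonic is E and the mode is major.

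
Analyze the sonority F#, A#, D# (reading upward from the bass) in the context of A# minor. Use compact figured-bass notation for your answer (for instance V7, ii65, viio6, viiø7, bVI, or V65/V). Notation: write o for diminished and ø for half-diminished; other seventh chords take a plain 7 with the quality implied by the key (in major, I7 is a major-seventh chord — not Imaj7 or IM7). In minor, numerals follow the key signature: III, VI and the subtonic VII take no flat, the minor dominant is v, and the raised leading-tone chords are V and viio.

iv6

The pitches D#-F#-A# form a minor triad rooted on D#.
D# is scale degree 4 in A# minor, and a minor triad on that degree is written iv.
With F# in the bass the chord is in first inversion, so the figured bass is 6.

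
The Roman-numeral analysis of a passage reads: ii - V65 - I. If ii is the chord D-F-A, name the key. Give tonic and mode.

C major

The anchor chord is a minor triad on D, labeled ii.
Counting down one scale step from D places the tonic on C; a minor triad on degree 2 is diatonic only in major.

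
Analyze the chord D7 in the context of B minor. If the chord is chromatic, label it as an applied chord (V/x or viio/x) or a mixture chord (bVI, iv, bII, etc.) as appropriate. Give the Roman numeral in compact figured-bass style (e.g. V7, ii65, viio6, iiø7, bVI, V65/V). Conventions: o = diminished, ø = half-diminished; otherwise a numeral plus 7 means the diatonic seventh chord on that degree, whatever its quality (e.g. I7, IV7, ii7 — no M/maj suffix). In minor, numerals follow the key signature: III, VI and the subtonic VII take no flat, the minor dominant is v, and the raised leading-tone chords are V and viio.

The pitches D-F#-A-C form a dominant seventh chord rooted on D.
D is not a diatonic chord root with this quality in B minor, but it lies a perfect fifth above G (VI), so the chord functions as an applied dominant of VI.

V7/VI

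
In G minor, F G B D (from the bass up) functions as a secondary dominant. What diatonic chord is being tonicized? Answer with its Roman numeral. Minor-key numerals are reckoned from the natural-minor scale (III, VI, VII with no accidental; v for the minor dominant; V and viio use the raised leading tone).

iv

The chord is a dominant seventh chord on G.
A dominant resolves down a perfect fifth: G → C. In G minor, C is scale degree 4, i.e. iv.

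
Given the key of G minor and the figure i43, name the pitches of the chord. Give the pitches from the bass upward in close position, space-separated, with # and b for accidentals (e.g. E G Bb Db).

D F G Bb

The numeral's case and figure indicate a minor seventh chord. In G minor its root, the first degree, is G.
Stacking thirds from G gives G-Bb-D-F.
With the 43 figure the chord is in second inversion; from the bass D upward in close position it reads D-F-G-Bb.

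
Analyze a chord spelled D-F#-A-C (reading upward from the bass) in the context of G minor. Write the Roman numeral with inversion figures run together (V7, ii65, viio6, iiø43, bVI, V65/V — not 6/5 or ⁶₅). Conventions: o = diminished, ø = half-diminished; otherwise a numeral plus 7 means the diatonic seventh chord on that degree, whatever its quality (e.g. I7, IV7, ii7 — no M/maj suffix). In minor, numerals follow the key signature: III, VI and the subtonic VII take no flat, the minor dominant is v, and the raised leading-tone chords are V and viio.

Stacked in thirds the chord is D-F#-A-C: a dominant seventh chord on D.
D is scale degree 5 in G minor, and a dominant seventh chord on that degree is written V7.

V7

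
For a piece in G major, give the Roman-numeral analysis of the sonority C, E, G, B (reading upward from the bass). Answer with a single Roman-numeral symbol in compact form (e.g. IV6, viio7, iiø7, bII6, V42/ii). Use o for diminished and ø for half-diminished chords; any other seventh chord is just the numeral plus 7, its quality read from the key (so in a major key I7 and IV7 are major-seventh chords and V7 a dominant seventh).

IV7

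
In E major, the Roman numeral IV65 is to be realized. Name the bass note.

C#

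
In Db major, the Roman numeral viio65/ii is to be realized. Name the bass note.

F

The applied chord viio65/ii is rooted on D: D-F-Ab-Cb.
The figure 65 means first inversion — the third is in the bass.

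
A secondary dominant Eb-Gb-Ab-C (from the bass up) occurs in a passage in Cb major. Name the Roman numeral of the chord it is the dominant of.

ii

The chord is a dominant seventh chord on Ab.
A dominant resolves down a perfect fifth: Ab → Db. In Cb major, Db is scale degree 2, i.e. ii.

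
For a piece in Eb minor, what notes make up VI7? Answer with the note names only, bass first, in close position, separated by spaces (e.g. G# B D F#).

Cb Eb Gb Bb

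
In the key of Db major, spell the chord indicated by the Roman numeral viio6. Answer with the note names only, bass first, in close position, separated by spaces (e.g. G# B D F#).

In Db major, the seventh degree is C, and the diatonic chord built there is a diminished triad.
That chord is spelled C-Eb-Gb.
The figured bass 6 indicates first inversion, placing the third (Eb) in the bass: Eb-Gb-C.

Eb Gb C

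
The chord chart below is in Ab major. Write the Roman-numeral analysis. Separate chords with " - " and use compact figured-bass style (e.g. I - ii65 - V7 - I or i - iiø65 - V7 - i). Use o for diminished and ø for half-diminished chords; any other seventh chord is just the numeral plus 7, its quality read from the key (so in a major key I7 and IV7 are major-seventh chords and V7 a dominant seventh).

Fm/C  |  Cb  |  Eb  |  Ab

vi64 - bIII - V - I

Fm/C: minor triad on F = scale degree 6 → vi64.
Cb: Cb with this quality isn't in the key; it's bIII, borrowed from the parallel minor.
Eb: root Eb is the dominant; major triad there is V.
Ab: major triad on Ab = scale degree 1 → I.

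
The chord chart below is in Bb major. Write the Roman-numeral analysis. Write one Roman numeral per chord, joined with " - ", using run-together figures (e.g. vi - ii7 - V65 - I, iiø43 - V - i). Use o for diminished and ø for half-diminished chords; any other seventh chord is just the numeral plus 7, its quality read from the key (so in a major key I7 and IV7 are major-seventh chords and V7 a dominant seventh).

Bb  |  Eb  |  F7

I - IV - V7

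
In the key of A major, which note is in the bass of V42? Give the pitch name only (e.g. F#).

D

V in A major has root E; the chord is E-G#-B-D.
The figure 42 means third inversion — the seventh is in the bass.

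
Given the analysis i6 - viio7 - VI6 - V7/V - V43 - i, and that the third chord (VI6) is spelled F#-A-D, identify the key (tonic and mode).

The chord D/F# is a major triad rooted on D; its label is VI6.
If D is scale degree 6 and the mode makes that degree carry a major triad, the tonic is F# and the mode is minor.

F# minor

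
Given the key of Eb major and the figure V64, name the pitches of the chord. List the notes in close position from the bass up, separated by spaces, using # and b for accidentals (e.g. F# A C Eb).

F Bb D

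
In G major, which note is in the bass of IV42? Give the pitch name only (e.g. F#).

B

IV in G major has root C; the chord is C-E-G-B.
The figure 42 means third inversion — the seventh is in the bass.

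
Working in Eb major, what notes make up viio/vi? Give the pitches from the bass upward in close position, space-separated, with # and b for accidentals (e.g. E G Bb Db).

B D F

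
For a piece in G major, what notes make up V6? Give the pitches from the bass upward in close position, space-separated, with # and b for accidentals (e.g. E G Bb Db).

The numeral's case and figure indicate a major triad. In G major its root, the fifth degree, is D.
That chord is spelled D-F#-A.
The figured bass 6 indicates first inversion, placing the third (F#) in the bass: F#-A-D.

F# A D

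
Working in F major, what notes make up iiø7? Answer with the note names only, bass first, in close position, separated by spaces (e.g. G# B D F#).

G Bb Db F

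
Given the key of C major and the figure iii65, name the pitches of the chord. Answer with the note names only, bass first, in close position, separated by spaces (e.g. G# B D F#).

G B D E

In C major, scale degree 3 is E, and the diatonic chord built there is a minor seventh chord.
That chord is spelled E-G-B-D.
The figured bass 65 indicates first inversion, placing the third (G) in the bass: G-B-D-E.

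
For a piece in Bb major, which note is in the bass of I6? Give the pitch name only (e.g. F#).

I in Bb major has root Bb; the chord is Bb-D-F.
The figure 6 means first inversion — the third is in the bass.

D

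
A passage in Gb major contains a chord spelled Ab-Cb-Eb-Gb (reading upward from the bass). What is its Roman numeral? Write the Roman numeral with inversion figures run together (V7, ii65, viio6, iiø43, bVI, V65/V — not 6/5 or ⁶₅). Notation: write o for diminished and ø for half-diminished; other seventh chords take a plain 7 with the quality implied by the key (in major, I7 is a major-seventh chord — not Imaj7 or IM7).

The pitches Ab-Cb-Eb-Gb form a minor seventh chord rooted on Ab.
In Gb major, Ab is the supertonic; the diatonic minor seventh chord there is ii7.

ii7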